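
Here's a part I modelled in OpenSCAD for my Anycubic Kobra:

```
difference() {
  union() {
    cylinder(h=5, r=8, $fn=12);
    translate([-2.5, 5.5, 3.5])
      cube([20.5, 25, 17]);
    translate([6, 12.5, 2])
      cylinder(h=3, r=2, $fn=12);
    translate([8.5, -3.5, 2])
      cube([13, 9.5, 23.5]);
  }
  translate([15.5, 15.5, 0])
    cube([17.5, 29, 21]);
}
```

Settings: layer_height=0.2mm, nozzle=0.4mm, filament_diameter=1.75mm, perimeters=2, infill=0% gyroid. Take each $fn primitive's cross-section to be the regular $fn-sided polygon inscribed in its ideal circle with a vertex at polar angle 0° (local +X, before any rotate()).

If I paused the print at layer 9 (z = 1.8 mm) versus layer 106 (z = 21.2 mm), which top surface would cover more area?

Layer 9 (z = 1.8): the r=8 cylinder gives a regular 12-gon of circumradius 8 (constant along its height) (area = (12/2)·8.000²·sin(360°/12) = 192.00 mm²); the cube at (-2.5, 5.5) is absent (z outside [3.5, 20.5]); the cylinder at (6, 12.5) is not intersected at this z (z outside [2, 5]); the cube at (8.5, -3.5) is not intersected at this z (z outside [2, 25.5]); Combining (union): only the r=8 cylinder is present, so the union is just that shape — area = 192.00 mm²; the 17.5×29 cube at (15.5, 15.5) contributes its full rectangle (area 507.50 mm²); Taking the first minus the rest: starting from that combined region (192.00 mm²), the 17.5×29 cube at (15.5, 15.5) misses the remaining region (no effect) — area = 192.00 mm². So its area = 192.00 mm². Layer 106 (z = 21.2): the cylinder is absent (z outside [0, 5]); the cube at (-2.5, 5.5) does not reach this height (z outside [3.5, 20.5]); the cylinder at (6, 12.5) is not intersected at this z (z outside [2, 5]); the 13×9.5 cube at (8.5, -3.5) contributes its full rectangle (area 123.50 mm²); Merging all regions: only the 13×9.5 cube at (8.5, -3.5) is present, so the union is just that shape — area = 123.50 mm²; the cube at (15.5, 15.5) is absent (z outside [0, 21]); Subtracting the remaining from the first: none of the subtracted shapes is present at this height, so the result so far is unchanged — area = 123.50 mm². So its area = 123.50 mm². Layer 9 is larger (192.00 vs 123.50 mm²).

layer 9 (z = 1.8 mm)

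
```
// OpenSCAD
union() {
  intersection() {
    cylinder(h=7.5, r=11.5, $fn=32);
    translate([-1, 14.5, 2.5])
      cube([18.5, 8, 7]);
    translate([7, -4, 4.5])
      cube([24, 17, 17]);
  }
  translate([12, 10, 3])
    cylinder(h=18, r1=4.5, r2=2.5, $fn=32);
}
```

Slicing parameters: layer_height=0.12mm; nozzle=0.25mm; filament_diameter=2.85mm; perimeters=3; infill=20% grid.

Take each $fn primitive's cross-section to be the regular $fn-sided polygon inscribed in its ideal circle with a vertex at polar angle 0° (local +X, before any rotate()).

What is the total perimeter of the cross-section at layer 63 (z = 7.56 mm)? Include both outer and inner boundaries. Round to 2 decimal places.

At z = 7.56 mm: the cylinder is not intersected at this z (z outside [0, 7.5]); the 18.5×8 cube at (-1, 14.5) contributes its full rectangle (perimeter 53.00 mm); the cube at (7, -4) is present — its section is the full 24×17 rectangle (perimeter 82.00 mm); Keeping only the common overlap: at least one operand is absent at this height, so nothing remains; the cone at (12, 10) (r1=4.5→r2=2.5) has section circumradius 3.993 here — a regular 32-gon (perimeter = 2·32·3.993·sin(180°/32) = 25.05 mm); Merging all regions: only the cone at (12, 10) is present, so the union is just that shape — boundary = 25.05 mm. Overall, the cross-section is a single solid region. Total boundary length (outer) = 25.05 mm.

25.05 mm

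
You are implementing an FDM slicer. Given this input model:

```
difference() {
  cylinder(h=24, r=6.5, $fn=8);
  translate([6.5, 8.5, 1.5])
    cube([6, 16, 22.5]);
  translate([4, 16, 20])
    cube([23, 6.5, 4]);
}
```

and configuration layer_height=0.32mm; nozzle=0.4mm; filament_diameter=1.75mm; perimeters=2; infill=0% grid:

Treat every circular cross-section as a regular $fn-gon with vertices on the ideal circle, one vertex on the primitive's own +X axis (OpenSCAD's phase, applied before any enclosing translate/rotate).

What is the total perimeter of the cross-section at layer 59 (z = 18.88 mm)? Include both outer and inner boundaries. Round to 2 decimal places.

39.80 mm

At z = 18.88 mm: the cylinder: section is a regular 8-gon, circumradius r=6.5 (perimeter = 2·8·6.500·sin(180°/8) = 39.80 mm); the 6×16 cube at (6.5, 8.5) contributes its full rectangle (perimeter 44.00 mm); the cube at (4, 16) is absent (z outside [20, 24]); Subtracting the remaining from the first: starting from the r=6.5 cylinder, the 6×16 cube at (6.5, 8.5) misses the remaining region (no effect) — boundary = 39.80 mm. Overall, the cross-section is a single solid region. Total boundary length (outer) = 39.80 mm.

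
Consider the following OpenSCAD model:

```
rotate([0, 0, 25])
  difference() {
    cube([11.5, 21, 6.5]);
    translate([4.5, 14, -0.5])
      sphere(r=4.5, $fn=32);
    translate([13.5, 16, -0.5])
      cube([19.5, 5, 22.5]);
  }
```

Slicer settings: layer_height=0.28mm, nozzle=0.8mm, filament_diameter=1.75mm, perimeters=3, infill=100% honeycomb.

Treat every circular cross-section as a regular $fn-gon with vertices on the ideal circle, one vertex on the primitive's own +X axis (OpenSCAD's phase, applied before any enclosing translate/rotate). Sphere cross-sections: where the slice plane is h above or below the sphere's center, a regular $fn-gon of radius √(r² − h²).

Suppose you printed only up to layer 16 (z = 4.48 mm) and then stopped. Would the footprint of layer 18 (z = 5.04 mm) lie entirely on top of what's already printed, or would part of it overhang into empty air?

Compare the two slices. At z = 4.48: the cube is present — its section is the full 11.5×21 rectangle (area 241.50 mm²); the sphere at (4.5, 14) does not reach this height (|z−center|=4.980 > r=4.5); the cube at (13.5, 16) is present — its section is the full 19.5×5 rectangle (area 97.50 mm²); After the difference (first − rest): starting from the 11.5×21 cube (241.50 mm²), the 19.5×5 cube at (13.5, 16) misses the remaining region (no effect) — area = 241.50 mm²; (rotated 25° about Z; rotation is an isometry so areas/perimeters/island counts are preserved). At z = 5.04: the cube (footprint 11.5×21) is included at this height (area 241.50 mm²); the sphere at (4.5, 14) is not intersected at this z (|z−center|=5.540 > r=4.5); the cube at (13.5, 16) (footprint 19.5×5) is included at this height (area 97.50 mm²); After the difference (first − rest): starting from the 11.5×21 cube (241.50 mm²), the 19.5×5 cube at (13.5, 16) misses the remaining region (no effect) — area = 241.50 mm²; (rotated 25° about Z; rotation is an isometry so areas/perimeters/island counts are preserved). Checking containment: the cross-section at z = 5.04 is a subset of the cross-section at z = 4.48.

entirely on top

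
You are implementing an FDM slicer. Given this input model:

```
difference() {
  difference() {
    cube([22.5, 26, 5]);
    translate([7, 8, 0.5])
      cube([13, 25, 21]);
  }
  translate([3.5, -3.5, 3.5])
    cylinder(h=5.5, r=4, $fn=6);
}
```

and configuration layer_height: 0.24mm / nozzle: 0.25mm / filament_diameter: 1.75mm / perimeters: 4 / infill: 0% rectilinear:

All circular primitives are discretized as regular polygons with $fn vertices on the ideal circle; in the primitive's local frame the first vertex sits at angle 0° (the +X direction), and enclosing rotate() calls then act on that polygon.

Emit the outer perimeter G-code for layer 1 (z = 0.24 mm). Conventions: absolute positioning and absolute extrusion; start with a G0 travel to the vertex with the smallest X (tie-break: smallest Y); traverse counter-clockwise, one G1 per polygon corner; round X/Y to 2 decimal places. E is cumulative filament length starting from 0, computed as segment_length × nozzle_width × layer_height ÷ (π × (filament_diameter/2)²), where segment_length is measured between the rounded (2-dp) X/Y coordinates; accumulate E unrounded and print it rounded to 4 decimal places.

At z = 0.24 mm: the 22.5×26 cube contributes its full rectangle; the cube at (7, 8) is not intersected at this z (z outside [0.5, 21.5]); Subtracting the remaining from the first: none of the subtracted shapes is present at this height, so the 22.5×26 cube is unchanged — 1 connected region; the cylinder at (3.5, -3.5) is absent (z outside [3.5, 9]); After the difference (first − rest): none of the subtracted shapes is present at this height, so that combined region is unchanged — 1 connected region. The outline is a single polygon with 4 vertices. Extrusion per mm of travel: 0.25 × 0.24 / (π × 0.875²) = 0.024945. Accumulating E over each segment gives final E = 2.4197.

G0 X0.00 Y0.00 Z0.24
G1 X22.50 Y0.00 E0.5613
G1 X22.50 Y26.00 E1.2098
G1 X0.00 Y26.00 E1.7711
G1 X0.00 Y0.00 E2.4197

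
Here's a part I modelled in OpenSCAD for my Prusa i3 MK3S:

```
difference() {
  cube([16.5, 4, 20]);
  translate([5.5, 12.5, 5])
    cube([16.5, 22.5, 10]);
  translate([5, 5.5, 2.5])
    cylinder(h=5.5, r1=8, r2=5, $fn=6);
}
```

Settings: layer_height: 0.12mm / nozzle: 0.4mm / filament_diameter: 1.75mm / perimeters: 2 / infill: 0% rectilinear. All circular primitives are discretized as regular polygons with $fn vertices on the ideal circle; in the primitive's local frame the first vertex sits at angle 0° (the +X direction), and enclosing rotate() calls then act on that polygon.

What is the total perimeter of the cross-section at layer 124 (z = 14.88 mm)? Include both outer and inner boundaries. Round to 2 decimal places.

At z = 14.88 mm: the 16.5×4 cube contributes its full rectangle (perimeter 41.00 mm); the cube at (5.5, 12.5) (footprint 16.5×22.5) is included at this height (perimeter 78.00 mm); the cone at (5, 5.5) does not reach this height (z outside [2.5, 8]); Taking the first minus the rest: starting from the 16.5×4 cube, the 16.5×22.5 cube at (5.5, 12.5) misses the remaining region (no effect) — boundary = 41.00 mm. Overall, the cross-section is a single solid region. Total boundary length (outer) = 41.00 mm.

41.00 mm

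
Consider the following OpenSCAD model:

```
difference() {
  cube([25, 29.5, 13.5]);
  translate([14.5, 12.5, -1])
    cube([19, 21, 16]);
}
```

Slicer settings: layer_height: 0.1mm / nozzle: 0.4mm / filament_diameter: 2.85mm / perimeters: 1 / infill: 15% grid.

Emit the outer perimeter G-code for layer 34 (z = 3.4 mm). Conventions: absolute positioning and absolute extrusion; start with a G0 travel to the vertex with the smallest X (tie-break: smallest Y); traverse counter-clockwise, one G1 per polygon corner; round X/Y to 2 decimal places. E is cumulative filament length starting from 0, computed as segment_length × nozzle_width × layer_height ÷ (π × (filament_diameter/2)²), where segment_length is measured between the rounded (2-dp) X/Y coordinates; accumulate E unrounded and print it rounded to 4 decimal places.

G0 X0.00 Y0.00 Z3.40
G1 X25.00 Y0.00 E0.1568
G1 X25.00 Y12.50 E0.2351
G1 X14.50 Y12.50 E0.3010
G1 X14.50 Y29.50 E0.4076
G1 X0.00 Y29.50 E0.4985
G1 X0.00 Y0.00 E0.6835

At z = 3.4 mm: the cube is present — its section is the full 25×29.5 rectangle; the cube at (14.5, 12.5) (footprint 19×21) is included at this height; After the difference (first − rest): starting from the 25×29.5 cube, the 19×21 cube at (14.5, 12.5) partially overlaps it — only the 178.50 mm² overlap (of its 399.00 mm²) is removed, clipping the outline — 1 connected region. The outline is a single polygon with 6 vertices. Extrusion per mm of travel: 0.4 × 0.1 / (π × 1.425²) = 0.006270. Accumulating E over each segment gives final E = 0.6835.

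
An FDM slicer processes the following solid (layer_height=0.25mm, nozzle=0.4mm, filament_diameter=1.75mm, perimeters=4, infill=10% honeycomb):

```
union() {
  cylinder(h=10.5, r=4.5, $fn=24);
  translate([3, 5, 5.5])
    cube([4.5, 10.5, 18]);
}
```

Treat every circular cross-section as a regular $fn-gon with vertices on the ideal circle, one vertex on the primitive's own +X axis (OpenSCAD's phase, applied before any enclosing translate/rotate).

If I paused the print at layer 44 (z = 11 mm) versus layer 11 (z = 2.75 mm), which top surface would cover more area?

layer 11 (z = 2.75 mm)

Layer 44 (z = 11): the cylinder does not reach this height (z outside [0, 10.5]); the cube at (3, 5) (footprint 4.5×10.5) is included at this height (area 47.25 mm²); Combining (union): only the 4.5×10.5 cube at (3, 5) is present, so the union is just that shape — area = 47.25 mm². So its area = 47.25 mm². Layer 11 (z = 2.75): the r=4.5 cylinder contributes a regular 24-gon of circumradius 4.5 (area = (24/2)·4.500²·sin(360°/24) = 62.89 mm²); the cube at (3, 5) does not reach this height (z outside [5.5, 23.5]); Combining (union): only the r=4.5 cylinder is present, so the union is just that shape — area = 62.89 mm². So its area = 62.89 mm². Layer 11 is larger (62.89 vs 47.25 mm²).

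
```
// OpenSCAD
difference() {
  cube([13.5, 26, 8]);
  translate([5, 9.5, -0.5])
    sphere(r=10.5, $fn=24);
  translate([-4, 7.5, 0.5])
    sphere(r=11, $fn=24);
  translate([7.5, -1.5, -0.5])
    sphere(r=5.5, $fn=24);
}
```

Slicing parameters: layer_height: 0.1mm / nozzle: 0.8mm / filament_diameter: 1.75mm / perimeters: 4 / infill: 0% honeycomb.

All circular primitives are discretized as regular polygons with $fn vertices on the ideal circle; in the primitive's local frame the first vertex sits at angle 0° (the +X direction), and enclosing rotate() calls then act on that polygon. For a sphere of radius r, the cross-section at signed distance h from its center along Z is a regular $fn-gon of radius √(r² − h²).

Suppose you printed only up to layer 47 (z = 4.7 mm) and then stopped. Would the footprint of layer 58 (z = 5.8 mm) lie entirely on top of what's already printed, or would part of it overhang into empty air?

Compare the two slices. At z = 4.7: the cube is present — its section is the full 13.5×26 rectangle (area 351.00 mm²); the sphere at (5, 9.5): section is a regular 24-gon, circumradius = √(r²−h²) = √(10.5²−5.2²) = 9.122 (area = (24/2)·9.122²·sin(360°/24) = 258.44 mm²); the r=11 sphere at (-4, 7.5) slices to a regular 24-gon of circumradius 10.167 (√(r²−h²) with h=4.2 from center) (area = (24/2)·10.167²·sin(360°/24) = 321.02 mm²); the r=5.5 sphere at (7.5, -1.5) contributes a regular 24-gon of circumradius √(5.5²−5.2²) = 1.792 (area = (24/2)·1.792²·sin(360°/24) = 9.97 mm²); Subtracting the remaining from the first: starting from the 13.5×26 cube (351.00 mm²), the r=10.5 sphere at (5, 9.5) partially overlaps it — only the 212.67 mm² overlap (of its 258.44 mm²) is removed, clipping the outline; the r=11 sphere at (-4, 7.5) partially overlaps it — only the 3.62 mm² overlap (of its 321.02 mm²) is removed, clipping the outline; the r=5.5 sphere at (7.5, -1.5) partially overlaps it — only the 0.37 mm² overlap (of its 9.97 mm²) is removed, clipping the outline — area = 134.34 mm². At z = 5.8: the cube (footprint 13.5×26) is included at this height (area 351.00 mm²); the r=10.5 sphere at (5, 9.5) slices to a regular 24-gon of circumradius 8.400 (√(r²−h²) with h=6.3 from center) (area = (24/2)·8.400²·sin(360°/24) = 219.15 mm²); the r=11 sphere at (-4, 7.5) slices to a regular 24-gon of circumradius 9.639 (√(r²−h²) with h=5.3 from center) (area = (24/2)·9.639²·sin(360°/24) = 288.56 mm²); the sphere at (7.5, -1.5) is not intersected at this z (|z−center|=6.300 > r=5.5); Subtracting the remaining from the first: starting from the 13.5×26 cube (351.00 mm²), the r=10.5 sphere at (5, 9.5) partially overlaps it — only the 187.80 mm² overlap (of its 219.15 mm²) is removed, clipping the outline; the r=11 sphere at (-4, 7.5) partially overlaps it — only the 5.54 mm² overlap (of its 288.56 mm²) is removed, clipping the outline — area = 157.66 mm². Checking containment: at z = 5.8 the cross-section extends beyond the z = 4.7 cross-section by about 23.33 mm².

part overhangs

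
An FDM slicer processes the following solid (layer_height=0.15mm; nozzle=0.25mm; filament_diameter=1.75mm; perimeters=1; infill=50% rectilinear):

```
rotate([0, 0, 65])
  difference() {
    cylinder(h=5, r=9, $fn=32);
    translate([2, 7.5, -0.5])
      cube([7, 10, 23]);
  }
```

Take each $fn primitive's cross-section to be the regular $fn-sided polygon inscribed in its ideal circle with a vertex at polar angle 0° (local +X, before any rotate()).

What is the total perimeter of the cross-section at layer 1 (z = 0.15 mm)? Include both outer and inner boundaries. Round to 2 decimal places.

57.44 mm

At z = 0.15 mm: the r=9 cylinder contributes a regular 32-gon of circumradius 9 (perimeter = 2·32·9.000·sin(180°/32) = 56.46 mm); the 7×10 cube at (2, 7.5) contributes its full rectangle (perimeter 34.00 mm); Taking the first minus the rest: starting from the r=9 cylinder, the 7×10 cube at (2, 7.5) partially overlaps it — only the 2.11 mm² overlap (of its 70.00 mm²) is removed, clipping the outline — boundary = 57.44 mm; (whole slice rotated 65° about Z — lengths, areas and connectivity unchanged). Overall, the cross-section is a single solid region. Total boundary length (outer) = 57.44 mm.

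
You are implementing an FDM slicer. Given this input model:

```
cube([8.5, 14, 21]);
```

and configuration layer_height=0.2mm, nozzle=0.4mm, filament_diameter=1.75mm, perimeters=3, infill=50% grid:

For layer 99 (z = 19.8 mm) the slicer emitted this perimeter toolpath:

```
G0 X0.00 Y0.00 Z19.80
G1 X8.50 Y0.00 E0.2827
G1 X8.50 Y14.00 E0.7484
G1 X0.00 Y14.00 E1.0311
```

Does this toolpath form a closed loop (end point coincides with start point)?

no

Start point (G0): (0.00, 0.00). End point (last G1): the path does not return to the start — open.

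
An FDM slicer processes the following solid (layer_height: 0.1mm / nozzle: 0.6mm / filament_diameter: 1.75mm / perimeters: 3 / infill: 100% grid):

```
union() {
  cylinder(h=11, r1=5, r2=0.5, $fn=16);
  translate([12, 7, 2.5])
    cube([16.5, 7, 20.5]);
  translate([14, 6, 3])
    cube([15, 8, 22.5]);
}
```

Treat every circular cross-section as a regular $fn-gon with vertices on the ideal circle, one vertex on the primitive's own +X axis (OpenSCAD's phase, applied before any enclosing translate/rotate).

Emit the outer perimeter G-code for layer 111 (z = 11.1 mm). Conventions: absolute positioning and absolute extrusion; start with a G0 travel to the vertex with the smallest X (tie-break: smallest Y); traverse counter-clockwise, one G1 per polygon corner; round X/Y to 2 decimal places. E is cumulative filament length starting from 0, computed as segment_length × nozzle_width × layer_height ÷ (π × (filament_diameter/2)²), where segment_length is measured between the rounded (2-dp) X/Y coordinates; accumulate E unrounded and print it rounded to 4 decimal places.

G0 X12.00 Y7.00 Z11.10
G1 X14.00 Y7.00 E0.0499
G1 X14.00 Y6.00 E0.0748
G1 X29.00 Y6.00 E0.4490
G1 X29.00 Y14.00 E0.6486
G1 X12.00 Y14.00 E1.0726
G1 X12.00 Y7.00 E1.2473

At z = 11.1 mm: the cone does not reach this height (z outside [0, 11]); the cube at (12, 7) (footprint 16.5×7) is included at this height; the 15×8 cube at (14, 6) contributes its full rectangle; Combining (union): the regions partially overlap (shared area 101.50 mm²), so overlapping operands fuse into one piece — 1 connected region. The outline is a single polygon with 6 vertices. Extrusion per mm of travel: 0.6 × 0.1 / (π × 0.875²) = 0.024945. Accumulating E over each segment gives final E = 1.2473.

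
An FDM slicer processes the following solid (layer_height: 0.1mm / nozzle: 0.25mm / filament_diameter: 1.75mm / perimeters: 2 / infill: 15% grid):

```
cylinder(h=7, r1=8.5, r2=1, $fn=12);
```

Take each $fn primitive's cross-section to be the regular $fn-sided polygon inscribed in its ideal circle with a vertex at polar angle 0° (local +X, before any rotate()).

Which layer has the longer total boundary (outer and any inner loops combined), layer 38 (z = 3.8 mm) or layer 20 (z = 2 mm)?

layer 20 (z = 2 mm)

Layer 38 (z = 3.8): the cone contributes a regular 12-gon of circumradius 4.429 (interpolated between r1=8.5 and r2=1 at t=0.543) (perimeter = 2·12·4.429·sin(180°/12) = 27.51 mm). So its perimeter = 27.51 mm. Layer 20 (z = 2): the cone: at t=0.286 of its height the radius interpolates to r₁+(r₂−r₁)t = 6.357, giving a regular 12-gon of that circumradius (perimeter = 2·12·6.357·sin(180°/12) = 39.49 mm). So its perimeter = 39.49 mm. Layer 20 is larger (39.49 vs 27.51 mm).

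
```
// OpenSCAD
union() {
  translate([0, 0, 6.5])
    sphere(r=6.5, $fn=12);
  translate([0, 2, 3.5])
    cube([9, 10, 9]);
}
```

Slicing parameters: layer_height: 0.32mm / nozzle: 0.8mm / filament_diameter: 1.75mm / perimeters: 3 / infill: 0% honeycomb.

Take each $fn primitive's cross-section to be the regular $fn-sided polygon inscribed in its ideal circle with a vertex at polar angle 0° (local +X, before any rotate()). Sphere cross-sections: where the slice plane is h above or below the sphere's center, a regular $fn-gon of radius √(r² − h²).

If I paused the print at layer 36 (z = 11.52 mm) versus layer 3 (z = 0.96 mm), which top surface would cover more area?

Layer 36 (z = 11.52): the r=6.5 sphere slices to a regular 12-gon of circumradius 4.129 (√(r²−h²) with h=5.02 from center) (area = (12/2)·4.129²·sin(360°/12) = 51.15 mm²); the cube at (0, 2) (footprint 9×10) is included at this height (area 90.00 mm²); Combining (union): the regions partially overlap — summed areas 141.15 mm² minus the doubly-counted overlap 5.06 mm² gives 136.08 mm² — area = 136.08 mm². So its area = 136.08 mm². Layer 3 (z = 0.96): the r=6.5 sphere slices to a regular 12-gon of circumradius 3.400 (√(r²−h²) with h=5.54 from center) (area = (12/2)·3.400²·sin(360°/12) = 34.68 mm²); the cube at (0, 2) is absent (z outside [3.5, 12.5]); Merging all regions: only the r=6.5 sphere is present, so the union is just that shape — area = 34.68 mm². So its area = 34.68 mm². Layer 36 is larger (136.08 vs 34.68 mm²).

layer 36 (z = 11.52 mm)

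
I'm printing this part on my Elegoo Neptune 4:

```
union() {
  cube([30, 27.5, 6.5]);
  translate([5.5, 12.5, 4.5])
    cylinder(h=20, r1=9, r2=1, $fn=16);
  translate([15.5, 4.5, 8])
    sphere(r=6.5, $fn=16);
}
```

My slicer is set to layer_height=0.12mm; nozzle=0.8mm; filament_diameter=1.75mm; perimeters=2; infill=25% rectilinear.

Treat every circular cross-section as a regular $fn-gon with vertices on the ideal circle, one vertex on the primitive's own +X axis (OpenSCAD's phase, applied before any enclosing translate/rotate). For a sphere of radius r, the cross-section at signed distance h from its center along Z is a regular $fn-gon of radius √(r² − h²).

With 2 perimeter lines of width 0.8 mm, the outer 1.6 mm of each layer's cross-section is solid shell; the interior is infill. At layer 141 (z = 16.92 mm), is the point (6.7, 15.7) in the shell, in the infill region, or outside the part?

At z = 16.92 mm: the cube is not intersected at this z (z outside [0, 6.5]); the cone at (5.5, 12.5) (r1=9→r2=1) has section circumradius 4.032 here — a regular 16-gon; the sphere at (15.5, 4.5) is absent (|z−center|=8.920 > r=6.5); Merging all regions: only the cone at (5.5, 12.5) is present, so the union is just that shape — 1 connected region. Overall, the cross-section is a single solid region. The nearest boundary edge runs (7.04, 16.23)→(5.50, 16.53); distance from the point to it = 0.58 mm. The point is inside the cross-section, 0.58 mm from the nearest boundary — within the 1.6 mm shell band (2 × 0.8).

shell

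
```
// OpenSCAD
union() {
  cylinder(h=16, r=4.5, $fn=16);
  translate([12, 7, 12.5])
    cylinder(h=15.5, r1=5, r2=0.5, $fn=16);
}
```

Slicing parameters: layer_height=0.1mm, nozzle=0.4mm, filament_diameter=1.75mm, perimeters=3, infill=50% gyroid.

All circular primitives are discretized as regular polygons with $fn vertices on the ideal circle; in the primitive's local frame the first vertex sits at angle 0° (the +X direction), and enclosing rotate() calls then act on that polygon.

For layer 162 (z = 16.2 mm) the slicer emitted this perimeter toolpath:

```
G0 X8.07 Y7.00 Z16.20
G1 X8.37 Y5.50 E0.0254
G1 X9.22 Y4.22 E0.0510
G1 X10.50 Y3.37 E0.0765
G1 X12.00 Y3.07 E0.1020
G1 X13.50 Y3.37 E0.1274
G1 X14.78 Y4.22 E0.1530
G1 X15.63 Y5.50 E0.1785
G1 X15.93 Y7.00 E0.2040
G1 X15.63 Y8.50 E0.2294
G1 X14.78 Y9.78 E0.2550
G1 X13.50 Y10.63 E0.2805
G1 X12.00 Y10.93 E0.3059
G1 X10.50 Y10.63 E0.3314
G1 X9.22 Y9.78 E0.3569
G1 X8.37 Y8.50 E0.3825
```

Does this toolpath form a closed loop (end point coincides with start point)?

Start point (G0): (8.07, 7.00). End point (last G1): the path does not return to the start — open.

no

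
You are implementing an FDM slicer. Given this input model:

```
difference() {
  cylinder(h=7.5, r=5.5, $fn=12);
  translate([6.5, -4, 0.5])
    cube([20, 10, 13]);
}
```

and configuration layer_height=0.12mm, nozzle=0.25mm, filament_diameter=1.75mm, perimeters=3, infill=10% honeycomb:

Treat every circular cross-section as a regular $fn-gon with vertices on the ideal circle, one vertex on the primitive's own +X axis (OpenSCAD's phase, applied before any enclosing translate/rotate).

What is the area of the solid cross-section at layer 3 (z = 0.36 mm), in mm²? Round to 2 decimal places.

90.75 mm²

At z = 0.36 mm: the r=5.5 cylinder contributes a regular 12-gon of circumradius 5.5 (area = (12/2)·5.500²·sin(360°/12) = 90.75 mm²); the cube at (6.5, -4) is absent (z outside [0.5, 13.5]); Subtracting the remaining from the first: none of the subtracted shapes is present at this height, so the r=5.5 cylinder is unchanged — area = 90.75 mm². Overall, the cross-section is a single solid region. Net area = 90.75 mm².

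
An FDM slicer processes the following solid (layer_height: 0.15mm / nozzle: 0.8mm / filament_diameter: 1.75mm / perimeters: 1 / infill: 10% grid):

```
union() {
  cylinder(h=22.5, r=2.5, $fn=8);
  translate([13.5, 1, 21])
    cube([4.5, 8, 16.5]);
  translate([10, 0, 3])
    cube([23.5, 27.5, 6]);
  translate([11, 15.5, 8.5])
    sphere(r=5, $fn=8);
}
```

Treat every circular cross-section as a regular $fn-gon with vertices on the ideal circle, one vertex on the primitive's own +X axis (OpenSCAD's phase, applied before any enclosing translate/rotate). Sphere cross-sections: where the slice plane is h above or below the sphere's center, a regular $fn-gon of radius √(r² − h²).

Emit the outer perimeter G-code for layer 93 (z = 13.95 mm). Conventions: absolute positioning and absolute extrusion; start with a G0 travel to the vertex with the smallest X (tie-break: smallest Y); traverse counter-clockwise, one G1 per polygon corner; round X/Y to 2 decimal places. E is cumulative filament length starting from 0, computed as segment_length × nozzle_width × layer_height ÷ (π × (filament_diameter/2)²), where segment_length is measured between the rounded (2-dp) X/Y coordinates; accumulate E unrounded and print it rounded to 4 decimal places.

At z = 13.95 mm: the r=2.5 cylinder contributes a regular 8-gon of circumradius 2.5; the cube at (13.5, 1) is not intersected at this z (z outside [21, 37.5]); the cube at (10, 0) is not intersected at this z (z outside [3, 9]); the sphere at (11, 15.5) is not intersected at this z (|z−center|=5.450 > r=5); Combining (union): only the r=2.5 cylinder is present, so the union is just that shape — 1 connected region. The outline is a single polygon with 8 vertices. Extrusion per mm of travel: 0.8 × 0.15 / (π × 0.875²) = 0.049890. Accumulating E over each segment gives final E = 0.7642.

G0 X-2.50 Y0.00 Z13.95
G1 X-1.77 Y-1.77 E0.0955
G1 X0.00 Y-2.50 E0.1910
G1 X1.77 Y-1.77 E0.2866
G1 X2.50 Y0.00 E0.3821
G1 X1.77 Y1.77 E0.4776
G1 X0.00 Y2.50 E0.5731
G1 X-1.77 Y1.77 E0.6686
G1 X-2.50 Y0.00 E0.7642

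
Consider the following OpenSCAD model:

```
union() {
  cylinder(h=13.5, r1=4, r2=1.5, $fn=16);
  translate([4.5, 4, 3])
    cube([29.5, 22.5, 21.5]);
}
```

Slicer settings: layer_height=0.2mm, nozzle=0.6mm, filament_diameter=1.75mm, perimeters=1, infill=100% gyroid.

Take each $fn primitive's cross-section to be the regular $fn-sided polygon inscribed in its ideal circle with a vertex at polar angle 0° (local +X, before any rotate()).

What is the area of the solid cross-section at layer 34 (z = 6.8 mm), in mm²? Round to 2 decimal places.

At z = 6.8 mm: the cone contributes a regular 16-gon of circumradius 2.741 (interpolated between r1=4 and r2=1.5 at t=0.504) (area = (16/2)·2.741²·sin(360°/16) = 23.00 mm²); the cube at (4.5, 4) (footprint 29.5×22.5) is included at this height (area 663.75 mm²); Combining (union): the 2 present regions are separate (no shared area or edge), so areas and boundary lengths simply add and each stays a separate island — area = 686.75 mm². Overall, the cross-section has 2 separate islands. Net area = 686.75 mm².

686.75 mm²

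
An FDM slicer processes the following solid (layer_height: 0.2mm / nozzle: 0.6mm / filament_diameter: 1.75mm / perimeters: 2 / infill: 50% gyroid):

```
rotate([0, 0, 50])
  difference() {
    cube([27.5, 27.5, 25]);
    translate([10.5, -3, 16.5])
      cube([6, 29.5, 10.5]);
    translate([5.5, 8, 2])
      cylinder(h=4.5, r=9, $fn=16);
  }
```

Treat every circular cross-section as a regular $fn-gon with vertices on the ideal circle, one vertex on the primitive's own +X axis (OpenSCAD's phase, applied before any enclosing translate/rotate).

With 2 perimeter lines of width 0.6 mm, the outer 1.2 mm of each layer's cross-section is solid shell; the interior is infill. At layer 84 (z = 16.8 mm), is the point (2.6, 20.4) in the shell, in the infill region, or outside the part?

shell

At z = 16.8 mm: the 27.5×27.5 cube contributes its full rectangle; the cube at (10.5, -3) (footprint 6×29.5) is included at this height; the cylinder at (5.5, 8) does not reach this height (z outside [2, 6.5]); Subtracting the remaining from the first: starting from the 27.5×27.5 cube, the 6×29.5 cube at (10.5, -3) partially overlaps it — only the 159.00 mm² overlap (of its 177.00 mm²) is removed, clipping the outline — 1 connected region; (whole slice rotated 50° about Z — lengths, areas and connectivity unchanged). Overall, the cross-section is a single solid region. Undo the 50° rotation: the query point maps to (17.299, 11.121) in the un-rotated model frame. The nearest boundary edge runs (16.50, 0.00)→(16.50, 26.50); distance from the point to it = 0.80 mm. The point is inside the cross-section, 0.80 mm from the nearest boundary — within the 1.2 mm shell band (2 × 0.6).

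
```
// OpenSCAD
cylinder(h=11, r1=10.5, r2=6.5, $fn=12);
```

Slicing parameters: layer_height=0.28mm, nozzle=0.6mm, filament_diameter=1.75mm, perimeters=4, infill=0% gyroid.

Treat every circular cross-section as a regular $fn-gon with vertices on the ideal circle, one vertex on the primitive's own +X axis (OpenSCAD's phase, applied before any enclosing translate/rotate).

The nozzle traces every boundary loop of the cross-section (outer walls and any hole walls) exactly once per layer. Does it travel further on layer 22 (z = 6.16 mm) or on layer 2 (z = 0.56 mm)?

Layer 22 (z = 6.16): the cone contributes a regular 12-gon of circumradius 8.260 (interpolated between r1=10.5 and r2=6.5 at t=0.560) (perimeter = 2·12·8.260·sin(180°/12) = 51.31 mm). So its perimeter = 51.31 mm. Layer 2 (z = 0.56): the cone: at t=0.051 of its height the radius interpolates to r₁+(r₂−r₁)t = 10.296, giving a regular 12-gon of that circumradius (perimeter = 2·12·10.296·sin(180°/12) = 63.96 mm). So its perimeter = 63.96 mm. Layer 2 is larger (63.96 vs 51.31 mm).

layer 2 (z = 0.56 mm)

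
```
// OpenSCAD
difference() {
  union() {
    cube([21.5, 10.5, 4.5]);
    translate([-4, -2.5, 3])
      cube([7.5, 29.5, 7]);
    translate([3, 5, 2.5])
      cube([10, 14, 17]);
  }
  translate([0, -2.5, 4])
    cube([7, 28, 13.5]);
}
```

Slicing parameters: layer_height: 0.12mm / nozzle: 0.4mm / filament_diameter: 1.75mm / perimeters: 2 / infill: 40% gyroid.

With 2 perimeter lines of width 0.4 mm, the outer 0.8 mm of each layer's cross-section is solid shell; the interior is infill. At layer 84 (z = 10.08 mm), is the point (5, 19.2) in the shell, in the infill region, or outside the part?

outside

At z = 10.08 mm: the cube is not intersected at this z (z outside [0, 4.5]); the cube at (-4, -2.5) is absent (z outside [3, 10]); the cube at (3, 5) (footprint 10×14) is included at this height; Taking the union: only the 10×14 cube at (3, 5) is present, so the union is just that shape — 1 connected region; the 7×28 cube at (0, -2.5) contributes its full rectangle; Taking the first minus the rest: starting from that combined region, the 7×28 cube at (0, -2.5) partially overlaps it — only the 56.00 mm² overlap (of its 196.00 mm²) is removed, clipping the outline — 1 connected region. Overall, the cross-section is a single solid region. The nearest boundary edge runs (7.00, 5.00)→(7.00, 19.00); distance from the point to it = 2.01 mm. The point is not inside any of the regions above, so it lies outside the cross-section (2.01 mm from the nearest boundary).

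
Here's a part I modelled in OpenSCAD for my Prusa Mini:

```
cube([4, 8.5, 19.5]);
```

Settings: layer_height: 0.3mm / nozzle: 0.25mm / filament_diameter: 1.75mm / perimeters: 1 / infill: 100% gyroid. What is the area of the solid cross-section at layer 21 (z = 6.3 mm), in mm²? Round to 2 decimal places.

34.00 mm²

At z = 6.3 mm: the cube (footprint 4×8.5) is included at this height (area 34.00 mm²). Overall, the cross-section is a single solid region. Net area = 34.00 mm².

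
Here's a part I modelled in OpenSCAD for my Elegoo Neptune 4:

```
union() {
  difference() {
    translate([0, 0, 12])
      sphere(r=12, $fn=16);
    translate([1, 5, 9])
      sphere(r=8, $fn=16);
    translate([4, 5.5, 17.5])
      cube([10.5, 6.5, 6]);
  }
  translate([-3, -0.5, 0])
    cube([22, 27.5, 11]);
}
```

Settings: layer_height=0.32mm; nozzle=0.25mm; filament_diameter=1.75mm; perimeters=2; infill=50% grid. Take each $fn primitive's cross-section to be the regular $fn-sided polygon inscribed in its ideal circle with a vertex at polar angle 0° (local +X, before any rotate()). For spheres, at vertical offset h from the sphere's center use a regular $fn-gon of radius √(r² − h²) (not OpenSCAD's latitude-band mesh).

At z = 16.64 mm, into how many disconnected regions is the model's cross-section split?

1

At z = 16.64 mm: the sphere: section is a regular 16-gon, circumradius = √(r²−h²) = √(12²−4.64²) = 11.067; the r=8 sphere at (1, 5) contributes a regular 16-gon of circumradius √(8²−7.64²) = 2.373; the cube at (4, 5.5) does not reach this height (z outside [17.5, 23.5]); Subtracting the remaining from the first: starting from the r=12 sphere, the r=8 sphere at (1, 5) lies wholly inside it (removes its full 17.24 mm² and its 14.81 mm outline becomes a hole wall) — 1 connected region with 1 hole; the cube at (-3, -0.5) is absent (z outside [0, 11]); Combining (union): only the result so far is present, so the union is just that shape — 1 connected region with 1 hole. The result has 1 disconnected region.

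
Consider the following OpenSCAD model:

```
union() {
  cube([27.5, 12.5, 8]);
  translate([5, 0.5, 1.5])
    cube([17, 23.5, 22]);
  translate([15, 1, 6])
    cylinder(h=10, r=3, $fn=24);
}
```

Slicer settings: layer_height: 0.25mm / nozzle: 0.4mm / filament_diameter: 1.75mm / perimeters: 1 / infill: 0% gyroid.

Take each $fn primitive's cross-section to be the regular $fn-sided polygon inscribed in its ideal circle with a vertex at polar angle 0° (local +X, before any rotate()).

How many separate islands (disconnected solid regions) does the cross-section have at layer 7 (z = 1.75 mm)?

At z = 1.75 mm: the 27.5×12.5 cube contributes its full rectangle; the cube at (5, 0.5) (footprint 17×23.5) is included at this height; the cylinder at (15, 1) is absent (z outside [6, 16]); Merging all regions: the regions partially overlap (shared area 204.00 mm²), so overlapping operands fuse into one piece — 1 connected region. Overall, the cross-section is a single solid region. Island count = 1.

1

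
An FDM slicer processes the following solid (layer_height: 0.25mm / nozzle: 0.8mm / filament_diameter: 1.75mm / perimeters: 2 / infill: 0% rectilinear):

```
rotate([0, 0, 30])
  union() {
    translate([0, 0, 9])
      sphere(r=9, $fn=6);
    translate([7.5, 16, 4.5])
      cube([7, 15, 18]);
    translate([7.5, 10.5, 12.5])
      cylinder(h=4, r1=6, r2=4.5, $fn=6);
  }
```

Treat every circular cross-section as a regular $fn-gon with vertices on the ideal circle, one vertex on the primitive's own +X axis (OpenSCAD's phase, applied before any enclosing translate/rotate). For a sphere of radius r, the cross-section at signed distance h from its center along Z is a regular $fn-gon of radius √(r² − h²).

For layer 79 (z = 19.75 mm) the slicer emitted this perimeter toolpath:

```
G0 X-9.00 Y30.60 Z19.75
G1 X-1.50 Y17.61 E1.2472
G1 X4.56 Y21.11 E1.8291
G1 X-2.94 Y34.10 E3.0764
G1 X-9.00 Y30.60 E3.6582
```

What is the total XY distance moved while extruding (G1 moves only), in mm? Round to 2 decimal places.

44.00 mm

Sum the Euclidean lengths of each G1 segment: total = 44.00 mm.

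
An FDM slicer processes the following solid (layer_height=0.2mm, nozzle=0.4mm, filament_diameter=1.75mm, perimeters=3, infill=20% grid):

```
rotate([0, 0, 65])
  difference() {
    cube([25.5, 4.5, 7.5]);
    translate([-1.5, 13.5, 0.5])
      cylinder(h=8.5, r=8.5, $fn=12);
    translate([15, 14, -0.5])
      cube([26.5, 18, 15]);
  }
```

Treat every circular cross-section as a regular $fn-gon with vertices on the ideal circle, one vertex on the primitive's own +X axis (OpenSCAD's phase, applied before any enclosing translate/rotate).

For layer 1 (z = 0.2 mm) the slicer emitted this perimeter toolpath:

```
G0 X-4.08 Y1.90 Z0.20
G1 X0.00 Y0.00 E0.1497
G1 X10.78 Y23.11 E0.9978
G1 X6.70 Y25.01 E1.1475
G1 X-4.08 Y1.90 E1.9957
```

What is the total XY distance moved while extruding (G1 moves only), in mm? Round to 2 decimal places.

Sum the Euclidean lengths of each G1 segment: total = 60.00 mm.

60.00 mm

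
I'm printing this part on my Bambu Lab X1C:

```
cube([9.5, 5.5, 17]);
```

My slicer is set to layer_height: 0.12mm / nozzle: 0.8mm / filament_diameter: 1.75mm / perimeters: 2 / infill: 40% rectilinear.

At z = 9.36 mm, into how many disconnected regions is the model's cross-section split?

1

At z = 9.36 mm: the 9.5×5.5 cube contributes its full rectangle. The result has 1 disconnected region.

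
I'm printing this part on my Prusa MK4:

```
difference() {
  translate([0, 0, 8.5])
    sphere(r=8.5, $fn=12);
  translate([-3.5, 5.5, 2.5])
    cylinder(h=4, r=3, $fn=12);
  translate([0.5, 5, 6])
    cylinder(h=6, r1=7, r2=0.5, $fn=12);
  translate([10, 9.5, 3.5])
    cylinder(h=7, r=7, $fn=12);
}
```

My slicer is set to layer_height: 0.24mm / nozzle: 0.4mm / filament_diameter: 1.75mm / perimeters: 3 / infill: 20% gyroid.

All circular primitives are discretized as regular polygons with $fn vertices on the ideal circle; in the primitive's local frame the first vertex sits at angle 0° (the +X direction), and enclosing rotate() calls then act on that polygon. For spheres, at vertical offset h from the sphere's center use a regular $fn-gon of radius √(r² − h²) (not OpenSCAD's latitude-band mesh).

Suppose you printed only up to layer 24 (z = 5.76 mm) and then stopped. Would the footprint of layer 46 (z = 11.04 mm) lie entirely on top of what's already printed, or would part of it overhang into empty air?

part overhangs

Compare the two slices. At z = 5.76: the sphere: section is a regular 12-gon, circumradius = √(r²−h²) = √(8.5²−2.74²) = 8.046 (area = (12/2)·8.046²·sin(360°/12) = 194.23 mm²); the r=3 cylinder at (-3.5, 5.5) gives a regular 12-gon of circumradius 3 (constant along its height) (area = (12/2)·3.000²·sin(360°/12) = 27.00 mm²); the cone at (0.5, 5) does not reach this height (z outside [6, 12]); the cylinder at (10, 9.5): section is a regular 12-gon, circumradius r=7 (area = (12/2)·7.000²·sin(360°/12) = 147.00 mm²); Taking the first minus the rest: starting from the r=8.5 sphere (194.23 mm²), the r=3 cylinder at (-3.5, 5.5) partially overlaps it — only the 20.11 mm² overlap (of its 27.00 mm²) is removed, clipping the outline; the r=7 cylinder at (10, 9.5) partially overlaps it — only the 3.32 mm² overlap (of its 147.00 mm²) is removed, clipping the outline — area = 170.79 mm². At z = 11.04: the r=8.5 sphere slices to a regular 12-gon of circumradius 8.112 (√(r²−h²) with h=2.54 from center) (area = (12/2)·8.112²·sin(360°/12) = 197.40 mm²); the cylinder at (-3.5, 5.5) is absent (z outside [2.5, 6.5]); the cone at (0.5, 5): at t=0.840 of its height the radius interpolates to r₁+(r₂−r₁)t = 1.540, giving a regular 12-gon of that circumradius (area = (12/2)·1.540²·sin(360°/12) = 7.11 mm²); the cylinder at (10, 9.5) is absent (z outside [3.5, 10.5]); Taking the first minus the rest: starting from the r=8.5 sphere (197.40 mm²), the cone at (0.5, 5) lies wholly inside it (removes its full 7.11 mm² and its 9.57 mm outline becomes a hole wall) — area = 190.28 mm². Checking containment: at z = 11.04 the cross-section extends beyond the z = 5.76 cross-section by about 26.13 mm².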